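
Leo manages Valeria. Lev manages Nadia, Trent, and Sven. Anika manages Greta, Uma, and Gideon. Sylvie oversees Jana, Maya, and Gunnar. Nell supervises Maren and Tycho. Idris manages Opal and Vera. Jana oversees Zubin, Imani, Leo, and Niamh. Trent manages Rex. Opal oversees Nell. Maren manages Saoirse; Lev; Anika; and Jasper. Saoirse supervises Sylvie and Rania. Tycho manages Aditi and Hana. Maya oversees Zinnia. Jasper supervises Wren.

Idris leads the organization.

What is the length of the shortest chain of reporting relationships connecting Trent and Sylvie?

Trent is 2 levels below Maren, and Sylvie is 2 levels below Maren (their lowest common manager). The shortest path runs up from Trent to Maren and back down to Sylvie: 2 + 2 = 4 links.

4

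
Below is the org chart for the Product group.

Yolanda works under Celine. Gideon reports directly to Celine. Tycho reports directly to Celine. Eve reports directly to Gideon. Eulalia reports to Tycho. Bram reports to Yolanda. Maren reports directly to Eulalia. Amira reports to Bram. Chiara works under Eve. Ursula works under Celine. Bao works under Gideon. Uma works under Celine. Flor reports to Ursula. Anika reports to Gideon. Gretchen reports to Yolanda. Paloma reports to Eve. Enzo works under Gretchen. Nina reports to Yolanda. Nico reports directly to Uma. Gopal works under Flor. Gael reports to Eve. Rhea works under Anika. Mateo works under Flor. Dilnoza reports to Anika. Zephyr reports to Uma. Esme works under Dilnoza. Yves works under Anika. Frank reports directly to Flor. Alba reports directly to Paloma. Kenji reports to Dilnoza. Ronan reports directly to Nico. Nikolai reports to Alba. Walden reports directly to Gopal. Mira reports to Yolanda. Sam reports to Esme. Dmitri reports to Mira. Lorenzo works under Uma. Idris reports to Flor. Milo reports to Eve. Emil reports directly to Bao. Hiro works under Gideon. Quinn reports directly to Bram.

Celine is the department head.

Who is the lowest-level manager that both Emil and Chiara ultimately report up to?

Gideon

Emil's chain of managers is Bao, Gideon, Celine. Chiara's chain of managers is Eve, Gideon, Celine. The first manager that appears in both chains is Gideon.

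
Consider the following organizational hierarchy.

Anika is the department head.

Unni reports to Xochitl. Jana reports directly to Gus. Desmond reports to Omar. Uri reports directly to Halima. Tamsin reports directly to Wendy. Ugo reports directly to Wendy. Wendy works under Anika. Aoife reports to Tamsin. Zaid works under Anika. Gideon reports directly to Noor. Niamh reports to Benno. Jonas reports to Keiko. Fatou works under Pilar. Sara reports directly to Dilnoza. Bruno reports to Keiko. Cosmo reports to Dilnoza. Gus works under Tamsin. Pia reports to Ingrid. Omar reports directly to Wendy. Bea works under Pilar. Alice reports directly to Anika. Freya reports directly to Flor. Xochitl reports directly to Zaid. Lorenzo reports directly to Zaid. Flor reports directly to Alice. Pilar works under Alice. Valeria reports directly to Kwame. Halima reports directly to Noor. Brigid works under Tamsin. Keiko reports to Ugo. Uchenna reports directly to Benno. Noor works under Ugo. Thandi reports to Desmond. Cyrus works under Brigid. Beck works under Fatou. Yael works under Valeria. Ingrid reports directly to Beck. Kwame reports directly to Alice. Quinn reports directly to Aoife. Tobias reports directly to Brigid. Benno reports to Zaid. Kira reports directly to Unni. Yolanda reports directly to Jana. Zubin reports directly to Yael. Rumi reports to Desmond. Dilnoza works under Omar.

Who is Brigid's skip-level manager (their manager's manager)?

Brigid reports to Tamsin, and Tamsin reports to Wendy. So Brigid's skip-level manager is Wendy.

Wendy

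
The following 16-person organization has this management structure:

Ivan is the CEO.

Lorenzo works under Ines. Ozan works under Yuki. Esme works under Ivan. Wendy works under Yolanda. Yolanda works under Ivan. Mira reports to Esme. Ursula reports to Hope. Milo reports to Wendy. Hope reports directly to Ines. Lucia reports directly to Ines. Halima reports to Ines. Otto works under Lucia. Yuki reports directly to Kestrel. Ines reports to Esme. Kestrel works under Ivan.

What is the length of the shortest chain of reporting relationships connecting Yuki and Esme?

Yuki is 2 levels below Ivan, and Esme is 1 level below Ivan (their lowest common manager). The shortest path runs up from Yuki to Ivan and back down to Esme: 2 + 1 = 3 links.

3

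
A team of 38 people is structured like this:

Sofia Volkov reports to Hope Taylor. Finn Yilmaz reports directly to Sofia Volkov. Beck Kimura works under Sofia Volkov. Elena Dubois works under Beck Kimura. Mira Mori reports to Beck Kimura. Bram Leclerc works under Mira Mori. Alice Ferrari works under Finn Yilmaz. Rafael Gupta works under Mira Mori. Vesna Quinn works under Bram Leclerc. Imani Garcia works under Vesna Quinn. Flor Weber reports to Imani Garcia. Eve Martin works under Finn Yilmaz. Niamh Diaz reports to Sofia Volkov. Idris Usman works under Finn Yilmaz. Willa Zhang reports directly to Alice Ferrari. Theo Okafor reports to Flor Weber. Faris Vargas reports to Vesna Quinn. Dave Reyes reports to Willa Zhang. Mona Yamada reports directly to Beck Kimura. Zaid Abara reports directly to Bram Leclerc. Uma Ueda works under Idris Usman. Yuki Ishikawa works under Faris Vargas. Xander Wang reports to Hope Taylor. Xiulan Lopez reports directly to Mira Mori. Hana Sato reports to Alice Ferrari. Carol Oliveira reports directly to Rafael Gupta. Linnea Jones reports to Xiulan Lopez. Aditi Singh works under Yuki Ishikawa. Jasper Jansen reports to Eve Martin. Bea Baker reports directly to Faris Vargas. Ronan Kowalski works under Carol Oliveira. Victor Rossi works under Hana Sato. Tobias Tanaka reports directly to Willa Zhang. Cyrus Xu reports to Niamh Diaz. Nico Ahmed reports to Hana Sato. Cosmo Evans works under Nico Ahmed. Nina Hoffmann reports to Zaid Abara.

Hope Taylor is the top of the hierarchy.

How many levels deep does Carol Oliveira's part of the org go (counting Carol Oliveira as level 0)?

The longest chain under Carol Oliveira runs Carol Oliveira → Ronan Kowalski, which is 1 level below Carol Oliveira.

1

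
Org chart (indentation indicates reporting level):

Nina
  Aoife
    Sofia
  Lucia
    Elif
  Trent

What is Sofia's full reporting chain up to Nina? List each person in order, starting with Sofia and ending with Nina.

Sofia -> Aoife -> Nina

Sofia reports to Aoife. Aoife reports to Nina. Nina is at the top.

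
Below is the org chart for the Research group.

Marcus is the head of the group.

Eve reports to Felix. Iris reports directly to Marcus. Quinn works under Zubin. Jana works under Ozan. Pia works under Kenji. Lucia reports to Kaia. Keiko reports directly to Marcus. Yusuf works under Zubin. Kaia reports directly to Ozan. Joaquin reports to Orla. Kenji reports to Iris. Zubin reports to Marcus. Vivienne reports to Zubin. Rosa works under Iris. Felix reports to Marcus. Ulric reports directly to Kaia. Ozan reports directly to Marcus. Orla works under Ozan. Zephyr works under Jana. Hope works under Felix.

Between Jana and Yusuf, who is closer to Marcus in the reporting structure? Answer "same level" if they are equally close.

same level

Both Jana and Yusuf are 2 levels below Marcus.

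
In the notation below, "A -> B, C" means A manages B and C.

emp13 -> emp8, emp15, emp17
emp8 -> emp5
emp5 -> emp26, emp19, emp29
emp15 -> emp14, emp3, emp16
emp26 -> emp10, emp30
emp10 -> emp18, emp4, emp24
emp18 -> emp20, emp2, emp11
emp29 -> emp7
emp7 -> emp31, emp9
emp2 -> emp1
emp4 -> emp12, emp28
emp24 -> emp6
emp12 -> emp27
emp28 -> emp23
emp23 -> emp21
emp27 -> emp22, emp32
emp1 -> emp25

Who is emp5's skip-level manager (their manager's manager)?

emp13

emp5 reports to emp8, and emp8 reports to emp13. So emp5's skip-level manager is emp13.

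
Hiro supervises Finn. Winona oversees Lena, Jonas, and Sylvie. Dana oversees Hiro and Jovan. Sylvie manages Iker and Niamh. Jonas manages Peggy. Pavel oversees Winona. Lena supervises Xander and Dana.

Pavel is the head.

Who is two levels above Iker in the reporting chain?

Iker reports to Sylvie, and Sylvie reports to Winona. So Iker's skip-level manager is Winona.

Winona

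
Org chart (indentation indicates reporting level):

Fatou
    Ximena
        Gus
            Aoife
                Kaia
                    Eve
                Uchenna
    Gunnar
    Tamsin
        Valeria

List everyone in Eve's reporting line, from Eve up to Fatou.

Eve -> Kaia -> Aoife -> Gus -> Ximena -> Fatou

Eve reports to Kaia. Kaia reports to Aoife. Aoife reports to Gus. Gus reports to Ximena. Ximena reports to Fatou. Fatou is at the top.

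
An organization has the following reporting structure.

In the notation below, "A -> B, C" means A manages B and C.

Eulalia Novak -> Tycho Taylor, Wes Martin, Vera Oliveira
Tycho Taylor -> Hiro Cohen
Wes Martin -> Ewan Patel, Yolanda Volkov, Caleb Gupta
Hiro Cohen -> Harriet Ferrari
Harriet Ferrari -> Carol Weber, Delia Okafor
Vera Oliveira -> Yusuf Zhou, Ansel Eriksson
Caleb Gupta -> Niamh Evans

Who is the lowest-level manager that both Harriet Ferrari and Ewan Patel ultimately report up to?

Eulalia Novak

Harriet Ferrari's chain of managers is Hiro Cohen, Tycho Taylor, Eulalia Novak. Ewan Patel's chain of managers is Wes Martin, Eulalia Novak. The first manager that appears in both chains is Eulalia Novak.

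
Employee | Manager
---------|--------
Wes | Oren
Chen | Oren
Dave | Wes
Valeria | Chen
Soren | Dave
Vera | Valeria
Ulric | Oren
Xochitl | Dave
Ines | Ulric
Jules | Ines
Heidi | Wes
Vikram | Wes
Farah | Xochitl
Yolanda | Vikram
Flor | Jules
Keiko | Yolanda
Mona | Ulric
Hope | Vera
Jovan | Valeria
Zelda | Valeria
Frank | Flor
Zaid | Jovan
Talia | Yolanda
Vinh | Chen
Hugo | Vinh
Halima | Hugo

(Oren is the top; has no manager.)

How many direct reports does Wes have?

3

Wes directly manages Dave, Heidi, Vikram. That is 3 direct reports.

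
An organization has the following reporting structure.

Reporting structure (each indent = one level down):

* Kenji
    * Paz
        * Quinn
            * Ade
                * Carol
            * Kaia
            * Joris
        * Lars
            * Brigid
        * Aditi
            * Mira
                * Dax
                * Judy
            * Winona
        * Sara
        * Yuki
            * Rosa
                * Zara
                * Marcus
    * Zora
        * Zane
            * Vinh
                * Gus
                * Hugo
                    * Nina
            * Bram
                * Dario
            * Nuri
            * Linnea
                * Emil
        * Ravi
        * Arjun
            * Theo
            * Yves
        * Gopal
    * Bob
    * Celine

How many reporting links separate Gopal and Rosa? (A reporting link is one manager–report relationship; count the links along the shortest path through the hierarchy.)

Gopal is 2 levels below Kenji, and Rosa is 3 levels below Kenji (their lowest common manager). The shortest path runs up from Gopal to Kenji and back down to Rosa: 2 + 3 = 5 links.

5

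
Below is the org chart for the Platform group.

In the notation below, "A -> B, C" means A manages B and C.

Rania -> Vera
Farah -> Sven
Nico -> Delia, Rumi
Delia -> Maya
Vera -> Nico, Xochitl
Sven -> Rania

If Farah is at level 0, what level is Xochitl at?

4

Chain from Xochitl up to Farah: Xochitl → Vera → Rania → Sven → Farah. That is 4 steps up, so Xochitl is 4 levels below Farah.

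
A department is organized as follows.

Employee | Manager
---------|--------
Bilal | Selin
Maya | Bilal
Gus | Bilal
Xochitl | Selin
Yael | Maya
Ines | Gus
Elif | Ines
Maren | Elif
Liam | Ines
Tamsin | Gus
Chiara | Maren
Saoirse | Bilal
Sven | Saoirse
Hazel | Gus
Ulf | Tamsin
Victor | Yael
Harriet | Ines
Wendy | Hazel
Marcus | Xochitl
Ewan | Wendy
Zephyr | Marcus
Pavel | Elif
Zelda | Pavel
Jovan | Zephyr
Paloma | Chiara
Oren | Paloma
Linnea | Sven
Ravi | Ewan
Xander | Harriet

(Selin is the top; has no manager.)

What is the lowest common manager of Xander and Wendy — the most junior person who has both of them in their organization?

Xander's chain of managers is Harriet, Ines, Gus, Bilal, Selin. Wendy's chain of managers is Hazel, Gus, Bilal, Selin. The first manager that appears in both chains is Gus.

Gus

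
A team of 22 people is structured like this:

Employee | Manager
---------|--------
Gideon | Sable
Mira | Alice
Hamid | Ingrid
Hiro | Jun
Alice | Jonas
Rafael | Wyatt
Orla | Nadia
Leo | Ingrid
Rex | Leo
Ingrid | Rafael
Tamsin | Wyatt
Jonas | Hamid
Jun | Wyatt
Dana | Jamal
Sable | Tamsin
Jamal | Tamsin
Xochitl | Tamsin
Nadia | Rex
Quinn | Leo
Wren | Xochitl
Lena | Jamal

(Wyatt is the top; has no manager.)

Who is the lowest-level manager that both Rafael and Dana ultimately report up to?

Rafael's chain of managers is Wyatt. Dana's chain of managers is Jamal, Tamsin, Wyatt. The first manager that appears in both chains is Wyatt.

Wyatt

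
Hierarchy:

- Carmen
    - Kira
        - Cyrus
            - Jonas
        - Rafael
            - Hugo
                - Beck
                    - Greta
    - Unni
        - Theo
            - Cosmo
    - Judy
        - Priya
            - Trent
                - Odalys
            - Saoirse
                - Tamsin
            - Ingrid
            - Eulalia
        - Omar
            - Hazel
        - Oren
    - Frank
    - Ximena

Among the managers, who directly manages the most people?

Carmen

Direct-report counts: Carmen has 5; Judy has 3; Omar has 1; Priya has 4; Saoirse has 1; Trent has 1; Unni has 1; Theo has 1; Kira has 2; Rafael has 1; Hugo has 1; Beck has 1; Cyrus has 1. The largest is 5, held by Carmen.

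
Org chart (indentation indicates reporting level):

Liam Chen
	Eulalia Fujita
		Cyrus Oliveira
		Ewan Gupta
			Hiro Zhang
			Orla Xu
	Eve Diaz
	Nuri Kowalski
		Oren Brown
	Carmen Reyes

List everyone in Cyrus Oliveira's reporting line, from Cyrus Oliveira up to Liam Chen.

Cyrus Oliveira reports to Eulalia Fujita. Eulalia Fujita reports to Liam Chen. Liam Chen is at the top.

Cyrus Oliveira -> Eulalia Fujita -> Liam Chen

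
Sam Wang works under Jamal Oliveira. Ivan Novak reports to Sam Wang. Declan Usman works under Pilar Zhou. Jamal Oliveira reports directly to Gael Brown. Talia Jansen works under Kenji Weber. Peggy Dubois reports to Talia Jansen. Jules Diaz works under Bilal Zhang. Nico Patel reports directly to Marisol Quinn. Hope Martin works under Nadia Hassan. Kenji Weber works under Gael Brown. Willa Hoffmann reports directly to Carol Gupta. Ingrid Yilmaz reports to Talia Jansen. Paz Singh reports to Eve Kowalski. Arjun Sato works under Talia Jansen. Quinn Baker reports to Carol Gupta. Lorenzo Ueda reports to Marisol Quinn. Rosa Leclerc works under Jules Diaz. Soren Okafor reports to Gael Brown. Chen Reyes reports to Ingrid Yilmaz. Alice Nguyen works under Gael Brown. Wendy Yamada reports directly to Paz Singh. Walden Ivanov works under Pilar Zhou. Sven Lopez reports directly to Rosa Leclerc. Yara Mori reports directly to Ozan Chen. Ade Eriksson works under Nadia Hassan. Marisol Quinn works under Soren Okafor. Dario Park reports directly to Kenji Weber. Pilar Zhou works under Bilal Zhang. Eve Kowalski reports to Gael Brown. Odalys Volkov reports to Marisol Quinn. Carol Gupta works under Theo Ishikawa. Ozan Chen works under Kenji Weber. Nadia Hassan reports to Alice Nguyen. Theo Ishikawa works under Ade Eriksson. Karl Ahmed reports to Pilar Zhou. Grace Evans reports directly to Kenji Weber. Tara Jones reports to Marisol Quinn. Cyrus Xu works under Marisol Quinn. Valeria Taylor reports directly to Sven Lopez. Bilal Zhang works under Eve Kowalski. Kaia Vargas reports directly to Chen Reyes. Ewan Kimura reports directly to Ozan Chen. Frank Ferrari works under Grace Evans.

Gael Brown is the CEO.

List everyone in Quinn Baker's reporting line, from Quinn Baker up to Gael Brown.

Quinn Baker reports to Carol Gupta. Carol Gupta reports to Theo Ishikawa. Theo Ishikawa reports to Ade Eriksson. Ade Eriksson reports to Nadia Hassan. Nadia Hassan reports to Alice Nguyen. Alice Nguyen reports to Gael Brown. Gael Brown is at the top.

Quinn Baker -> Carol Gupta -> Theo Ishikawa -> Ade Eriksson -> Nadia Hassan -> Alice Nguyen -> Gael Brown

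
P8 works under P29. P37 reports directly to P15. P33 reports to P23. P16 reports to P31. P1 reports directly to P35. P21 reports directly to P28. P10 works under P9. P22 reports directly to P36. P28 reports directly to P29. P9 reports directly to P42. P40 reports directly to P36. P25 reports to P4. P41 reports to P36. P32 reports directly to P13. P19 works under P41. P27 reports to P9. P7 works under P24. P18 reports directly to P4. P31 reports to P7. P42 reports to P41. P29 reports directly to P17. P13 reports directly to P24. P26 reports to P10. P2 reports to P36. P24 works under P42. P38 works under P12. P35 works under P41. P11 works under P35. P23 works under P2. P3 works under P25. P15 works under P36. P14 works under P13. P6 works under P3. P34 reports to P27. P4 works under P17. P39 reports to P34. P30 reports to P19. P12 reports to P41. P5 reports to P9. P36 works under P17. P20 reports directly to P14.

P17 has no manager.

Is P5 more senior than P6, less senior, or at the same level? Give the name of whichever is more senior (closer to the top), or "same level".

P6

P5 is 5 levels below P17; P6 is 4. P6 is higher.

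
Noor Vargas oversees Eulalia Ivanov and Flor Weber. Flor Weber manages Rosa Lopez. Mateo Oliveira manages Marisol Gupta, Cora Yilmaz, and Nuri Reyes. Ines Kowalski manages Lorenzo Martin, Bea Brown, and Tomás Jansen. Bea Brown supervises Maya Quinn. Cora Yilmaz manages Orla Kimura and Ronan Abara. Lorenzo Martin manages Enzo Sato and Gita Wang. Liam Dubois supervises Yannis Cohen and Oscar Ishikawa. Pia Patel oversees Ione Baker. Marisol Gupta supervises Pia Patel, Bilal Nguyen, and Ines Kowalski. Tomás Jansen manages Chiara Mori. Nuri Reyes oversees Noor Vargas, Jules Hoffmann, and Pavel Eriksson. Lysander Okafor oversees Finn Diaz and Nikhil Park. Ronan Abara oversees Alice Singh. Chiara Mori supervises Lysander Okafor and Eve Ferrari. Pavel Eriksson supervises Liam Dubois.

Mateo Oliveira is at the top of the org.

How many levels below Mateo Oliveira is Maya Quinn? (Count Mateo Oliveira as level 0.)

Chain from Maya Quinn up to Mateo Oliveira: Maya Quinn → Bea Brown → Ines Kowalski → Marisol Gupta → Mateo Oliveira. That is 4 steps up, so Maya Quinn is 4 levels below Mateo Oliveira.

4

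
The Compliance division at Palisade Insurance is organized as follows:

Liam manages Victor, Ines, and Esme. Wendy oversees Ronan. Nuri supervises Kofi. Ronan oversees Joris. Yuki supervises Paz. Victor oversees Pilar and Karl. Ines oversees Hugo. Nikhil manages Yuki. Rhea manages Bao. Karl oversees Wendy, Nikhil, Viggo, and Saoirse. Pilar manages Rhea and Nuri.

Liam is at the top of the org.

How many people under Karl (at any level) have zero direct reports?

4

The people in Karl's organization with no one reporting to them are Saoirse, Viggo, Paz, Joris. That is 4.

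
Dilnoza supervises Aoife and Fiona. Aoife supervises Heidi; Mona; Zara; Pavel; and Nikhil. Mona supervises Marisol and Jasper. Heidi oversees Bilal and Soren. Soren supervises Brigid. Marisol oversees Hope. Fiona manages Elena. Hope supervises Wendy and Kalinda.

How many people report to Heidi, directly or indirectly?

3

Heidi directly manages Soren, Bilal. Under Soren: Brigid (1). Bilal has no reports. So Heidi's organization is 2 direct reports plus everyone under them: 2 + 1 = 3.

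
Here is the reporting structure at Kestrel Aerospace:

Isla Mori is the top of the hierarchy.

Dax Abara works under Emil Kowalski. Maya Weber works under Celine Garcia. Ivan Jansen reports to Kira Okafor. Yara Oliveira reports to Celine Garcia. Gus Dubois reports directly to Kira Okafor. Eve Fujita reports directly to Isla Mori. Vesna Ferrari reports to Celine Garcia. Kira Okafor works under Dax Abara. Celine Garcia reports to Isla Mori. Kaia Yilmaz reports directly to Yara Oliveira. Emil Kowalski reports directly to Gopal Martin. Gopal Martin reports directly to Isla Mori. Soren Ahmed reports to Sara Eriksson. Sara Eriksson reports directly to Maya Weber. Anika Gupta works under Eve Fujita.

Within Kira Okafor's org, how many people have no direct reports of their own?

2

The people in Kira Okafor's organization with no one reporting to them are Gus Dubois, Ivan Jansen. That is 2.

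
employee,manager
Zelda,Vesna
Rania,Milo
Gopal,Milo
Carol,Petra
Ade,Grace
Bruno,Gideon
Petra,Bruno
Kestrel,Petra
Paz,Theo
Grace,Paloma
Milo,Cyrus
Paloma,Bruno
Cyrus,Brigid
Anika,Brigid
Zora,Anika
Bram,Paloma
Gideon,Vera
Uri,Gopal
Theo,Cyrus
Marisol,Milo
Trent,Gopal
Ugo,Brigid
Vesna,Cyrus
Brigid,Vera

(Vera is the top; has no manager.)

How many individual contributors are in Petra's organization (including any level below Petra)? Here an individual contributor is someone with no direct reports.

2

The people in Petra's organization with no one reporting to them are Kestrel, Carol. That is 2.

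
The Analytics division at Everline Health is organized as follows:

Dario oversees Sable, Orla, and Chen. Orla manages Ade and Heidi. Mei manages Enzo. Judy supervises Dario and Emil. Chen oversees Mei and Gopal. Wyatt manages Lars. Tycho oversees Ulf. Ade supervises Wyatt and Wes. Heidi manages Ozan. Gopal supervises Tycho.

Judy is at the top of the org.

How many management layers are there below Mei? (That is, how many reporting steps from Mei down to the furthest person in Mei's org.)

1

The longest chain under Mei runs Mei → Enzo, which is 1 level below Mei.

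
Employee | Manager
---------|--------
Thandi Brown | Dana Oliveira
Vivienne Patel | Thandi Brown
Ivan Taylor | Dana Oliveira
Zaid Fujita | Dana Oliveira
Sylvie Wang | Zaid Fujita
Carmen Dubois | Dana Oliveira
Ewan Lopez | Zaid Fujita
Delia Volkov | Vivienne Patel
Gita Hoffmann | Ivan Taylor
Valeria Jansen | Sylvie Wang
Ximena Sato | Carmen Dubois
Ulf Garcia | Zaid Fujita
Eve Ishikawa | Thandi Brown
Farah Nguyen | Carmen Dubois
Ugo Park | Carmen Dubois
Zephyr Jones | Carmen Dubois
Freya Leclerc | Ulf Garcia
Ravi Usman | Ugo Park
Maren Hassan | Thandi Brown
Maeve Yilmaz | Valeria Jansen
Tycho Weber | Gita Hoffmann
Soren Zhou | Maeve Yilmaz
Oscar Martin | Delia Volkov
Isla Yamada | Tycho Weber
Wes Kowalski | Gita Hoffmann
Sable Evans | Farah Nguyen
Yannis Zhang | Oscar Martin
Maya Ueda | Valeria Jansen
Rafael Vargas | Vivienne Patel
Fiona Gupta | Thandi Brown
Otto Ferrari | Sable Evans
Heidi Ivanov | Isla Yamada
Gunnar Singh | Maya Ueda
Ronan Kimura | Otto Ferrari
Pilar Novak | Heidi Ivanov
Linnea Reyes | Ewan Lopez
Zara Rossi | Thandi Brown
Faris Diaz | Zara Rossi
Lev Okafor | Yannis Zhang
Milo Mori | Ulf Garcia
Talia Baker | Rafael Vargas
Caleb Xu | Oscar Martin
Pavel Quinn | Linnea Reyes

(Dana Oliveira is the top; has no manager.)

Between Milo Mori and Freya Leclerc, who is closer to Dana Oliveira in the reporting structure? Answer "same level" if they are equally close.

Both Milo Mori and Freya Leclerc are 3 levels below Dana Oliveira.

same level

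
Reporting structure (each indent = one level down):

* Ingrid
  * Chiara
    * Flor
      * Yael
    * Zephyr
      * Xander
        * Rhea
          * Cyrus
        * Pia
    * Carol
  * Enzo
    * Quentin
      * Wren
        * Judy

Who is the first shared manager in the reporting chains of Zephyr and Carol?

Zephyr's chain of managers is Chiara, Ingrid. Carol's chain of managers is Chiara, Ingrid. The first manager that appears in both chains is Chiara.

Chiara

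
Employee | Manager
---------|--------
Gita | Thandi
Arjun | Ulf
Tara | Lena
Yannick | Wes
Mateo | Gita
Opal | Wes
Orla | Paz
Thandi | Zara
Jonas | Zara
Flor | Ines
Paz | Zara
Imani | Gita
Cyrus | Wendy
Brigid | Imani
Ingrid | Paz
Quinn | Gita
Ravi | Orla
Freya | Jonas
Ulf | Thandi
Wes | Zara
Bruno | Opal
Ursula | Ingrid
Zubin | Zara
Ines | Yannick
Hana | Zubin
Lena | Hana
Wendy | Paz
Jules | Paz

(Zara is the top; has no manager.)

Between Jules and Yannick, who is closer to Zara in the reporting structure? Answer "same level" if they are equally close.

same level

Both Jules and Yannick are 2 levels below Zara.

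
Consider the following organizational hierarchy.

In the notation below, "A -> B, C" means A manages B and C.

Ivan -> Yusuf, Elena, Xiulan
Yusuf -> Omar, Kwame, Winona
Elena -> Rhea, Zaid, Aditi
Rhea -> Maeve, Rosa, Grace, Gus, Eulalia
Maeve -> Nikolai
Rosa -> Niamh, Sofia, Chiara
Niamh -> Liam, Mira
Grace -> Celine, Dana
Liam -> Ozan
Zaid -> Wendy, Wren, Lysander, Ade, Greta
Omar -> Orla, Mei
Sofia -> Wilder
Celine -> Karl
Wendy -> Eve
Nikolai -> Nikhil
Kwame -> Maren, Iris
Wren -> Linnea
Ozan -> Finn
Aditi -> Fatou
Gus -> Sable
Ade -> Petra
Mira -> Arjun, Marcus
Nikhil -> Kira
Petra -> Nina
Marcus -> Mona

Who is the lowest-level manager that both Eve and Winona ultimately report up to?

Eve's chain of managers is Wendy, Zaid, Elena, Ivan. Winona's chain of managers is Yusuf, Ivan. The first manager that appears in both chains is Ivan.

Ivan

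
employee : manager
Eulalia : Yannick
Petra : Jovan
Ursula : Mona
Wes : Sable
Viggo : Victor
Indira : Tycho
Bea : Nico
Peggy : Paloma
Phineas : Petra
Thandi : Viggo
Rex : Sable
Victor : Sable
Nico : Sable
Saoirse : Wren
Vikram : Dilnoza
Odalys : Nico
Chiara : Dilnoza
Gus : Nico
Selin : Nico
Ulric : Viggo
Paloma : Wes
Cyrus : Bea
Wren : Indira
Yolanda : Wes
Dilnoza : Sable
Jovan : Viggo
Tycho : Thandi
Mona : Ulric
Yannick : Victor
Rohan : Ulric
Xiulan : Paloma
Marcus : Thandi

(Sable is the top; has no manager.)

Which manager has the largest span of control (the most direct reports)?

Direct-report counts: Sable has 5; Nico has 4; Bea has 1; Dilnoza has 2; Victor has 2; Yannick has 1; Viggo has 3; Ulric has 2; Mona has 1; Thandi has 2; Tycho has 1; Indira has 1; Wren has 1; Jovan has 1; Petra has 1; Wes has 2; Paloma has 2. The largest is 5, held by Sable.

Sable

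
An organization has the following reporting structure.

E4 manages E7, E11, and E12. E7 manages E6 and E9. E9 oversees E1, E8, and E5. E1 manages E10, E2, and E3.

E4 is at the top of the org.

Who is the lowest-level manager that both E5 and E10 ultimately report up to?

E5's chain of managers is E9, E7, E4. E10's chain of managers is E1, E9, E7, E4. The first manager that appears in both chains is E9.

E9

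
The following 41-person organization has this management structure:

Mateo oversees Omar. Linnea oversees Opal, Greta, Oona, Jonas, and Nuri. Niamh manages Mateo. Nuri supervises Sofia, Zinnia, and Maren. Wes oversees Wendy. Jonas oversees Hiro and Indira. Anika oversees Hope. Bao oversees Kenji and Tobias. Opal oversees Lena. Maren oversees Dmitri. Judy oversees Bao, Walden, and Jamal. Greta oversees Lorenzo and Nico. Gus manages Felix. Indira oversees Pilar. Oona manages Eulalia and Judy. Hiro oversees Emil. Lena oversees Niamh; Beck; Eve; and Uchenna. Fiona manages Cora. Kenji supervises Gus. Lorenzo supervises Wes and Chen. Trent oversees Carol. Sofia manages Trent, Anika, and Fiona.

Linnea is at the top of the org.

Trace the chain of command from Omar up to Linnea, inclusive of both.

Omar -> Mateo -> Niamh -> Lena -> Opal -> Linnea

Omar reports to Mateo. Mateo reports to Niamh. Niamh reports to Lena. Lena reports to Opal. Opal reports to Linnea. Linnea is at the top.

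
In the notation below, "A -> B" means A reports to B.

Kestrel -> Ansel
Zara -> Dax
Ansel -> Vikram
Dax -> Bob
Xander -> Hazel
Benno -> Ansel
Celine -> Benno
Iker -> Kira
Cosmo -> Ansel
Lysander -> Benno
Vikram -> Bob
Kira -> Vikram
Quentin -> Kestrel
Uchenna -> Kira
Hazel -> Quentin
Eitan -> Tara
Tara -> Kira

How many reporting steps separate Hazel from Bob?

Chain from Hazel up to Bob: Hazel → Quentin → Kestrel → Ansel → Vikram → Bob. That is 5 steps up, so Hazel is 5 levels below Bob.

5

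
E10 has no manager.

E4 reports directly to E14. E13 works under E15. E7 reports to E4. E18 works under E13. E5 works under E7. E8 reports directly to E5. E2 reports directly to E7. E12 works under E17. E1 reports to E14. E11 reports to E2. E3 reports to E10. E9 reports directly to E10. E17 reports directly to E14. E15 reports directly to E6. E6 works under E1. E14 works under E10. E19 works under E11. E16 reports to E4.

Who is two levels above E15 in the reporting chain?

E1

E15 reports to E6, and E6 reports to E1. So E15's skip-level manager is E1.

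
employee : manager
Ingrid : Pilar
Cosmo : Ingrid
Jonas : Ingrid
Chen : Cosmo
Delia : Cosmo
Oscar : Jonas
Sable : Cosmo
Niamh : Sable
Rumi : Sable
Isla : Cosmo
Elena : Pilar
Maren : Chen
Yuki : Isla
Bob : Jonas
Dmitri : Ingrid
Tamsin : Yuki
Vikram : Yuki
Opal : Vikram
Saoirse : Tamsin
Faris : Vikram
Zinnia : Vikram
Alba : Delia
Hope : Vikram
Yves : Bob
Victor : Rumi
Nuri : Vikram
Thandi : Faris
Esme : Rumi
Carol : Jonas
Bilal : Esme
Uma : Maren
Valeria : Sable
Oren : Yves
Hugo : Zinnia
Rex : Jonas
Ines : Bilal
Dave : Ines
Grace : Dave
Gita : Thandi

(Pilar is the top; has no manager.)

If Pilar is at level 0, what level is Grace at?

9

Chain from Grace up to Pilar: Grace → Dave → Ines → Bilal → Esme → Rumi → Sable → Cosmo → Ingrid → Pilar. That is 9 steps up, so Grace is 9 levels below Pilar.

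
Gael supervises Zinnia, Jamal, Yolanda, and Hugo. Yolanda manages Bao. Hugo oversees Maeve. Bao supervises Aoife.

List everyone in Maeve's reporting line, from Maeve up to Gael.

Maeve -> Hugo -> Gael

Maeve reports to Hugo. Hugo reports to Gael. Gael is at the top.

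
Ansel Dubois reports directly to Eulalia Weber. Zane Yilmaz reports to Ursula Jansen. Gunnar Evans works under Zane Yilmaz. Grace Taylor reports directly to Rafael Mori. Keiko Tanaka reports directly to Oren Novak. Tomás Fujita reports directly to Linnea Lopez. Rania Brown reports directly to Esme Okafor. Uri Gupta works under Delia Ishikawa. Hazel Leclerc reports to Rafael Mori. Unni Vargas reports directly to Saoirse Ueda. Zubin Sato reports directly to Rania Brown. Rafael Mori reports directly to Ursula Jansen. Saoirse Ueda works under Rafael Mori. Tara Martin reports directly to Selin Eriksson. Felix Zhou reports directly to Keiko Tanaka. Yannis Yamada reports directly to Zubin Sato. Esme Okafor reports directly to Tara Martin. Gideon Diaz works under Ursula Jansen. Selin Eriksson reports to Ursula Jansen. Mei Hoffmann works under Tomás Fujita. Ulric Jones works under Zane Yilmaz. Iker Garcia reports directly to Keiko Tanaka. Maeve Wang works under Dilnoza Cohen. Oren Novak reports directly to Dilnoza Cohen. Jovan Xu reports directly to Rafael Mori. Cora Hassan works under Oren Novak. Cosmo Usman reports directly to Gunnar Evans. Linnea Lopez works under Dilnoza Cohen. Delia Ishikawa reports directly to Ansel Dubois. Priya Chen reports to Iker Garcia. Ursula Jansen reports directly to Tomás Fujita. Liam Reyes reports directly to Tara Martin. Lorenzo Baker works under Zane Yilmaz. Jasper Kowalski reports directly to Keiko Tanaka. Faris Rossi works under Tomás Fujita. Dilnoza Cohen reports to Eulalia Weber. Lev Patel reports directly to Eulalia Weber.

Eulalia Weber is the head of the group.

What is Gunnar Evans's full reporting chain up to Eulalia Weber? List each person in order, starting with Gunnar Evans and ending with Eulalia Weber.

Gunnar Evans reports to Zane Yilmaz. Zane Yilmaz reports to Ursula Jansen. Ursula Jansen reports to Tomás Fujita. Tomás Fujita reports to Linnea Lopez. Linnea Lopez reports to Dilnoza Cohen. Dilnoza Cohen reports to Eulalia Weber. Eulalia Weber is at the top.

Gunnar Evans -> Zane Yilmaz -> Ursula Jansen -> Tomás Fujita -> Linnea Lopez -> Dilnoza Cohen -> Eulalia Weber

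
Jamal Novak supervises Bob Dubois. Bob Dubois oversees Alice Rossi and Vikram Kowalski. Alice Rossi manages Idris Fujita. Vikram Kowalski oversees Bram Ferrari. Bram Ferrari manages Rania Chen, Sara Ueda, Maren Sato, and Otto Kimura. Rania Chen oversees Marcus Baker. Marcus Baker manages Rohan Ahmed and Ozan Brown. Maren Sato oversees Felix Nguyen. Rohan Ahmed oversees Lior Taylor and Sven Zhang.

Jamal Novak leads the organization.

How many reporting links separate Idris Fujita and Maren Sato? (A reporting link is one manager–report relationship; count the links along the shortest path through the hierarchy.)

5

Idris Fujita is 2 levels below Bob Dubois, and Maren Sato is 3 levels below Bob Dubois (their lowest common manager). The shortest path runs up from Idris Fujita to Bob Dubois and back down to Maren Sato: 2 + 3 = 5 links.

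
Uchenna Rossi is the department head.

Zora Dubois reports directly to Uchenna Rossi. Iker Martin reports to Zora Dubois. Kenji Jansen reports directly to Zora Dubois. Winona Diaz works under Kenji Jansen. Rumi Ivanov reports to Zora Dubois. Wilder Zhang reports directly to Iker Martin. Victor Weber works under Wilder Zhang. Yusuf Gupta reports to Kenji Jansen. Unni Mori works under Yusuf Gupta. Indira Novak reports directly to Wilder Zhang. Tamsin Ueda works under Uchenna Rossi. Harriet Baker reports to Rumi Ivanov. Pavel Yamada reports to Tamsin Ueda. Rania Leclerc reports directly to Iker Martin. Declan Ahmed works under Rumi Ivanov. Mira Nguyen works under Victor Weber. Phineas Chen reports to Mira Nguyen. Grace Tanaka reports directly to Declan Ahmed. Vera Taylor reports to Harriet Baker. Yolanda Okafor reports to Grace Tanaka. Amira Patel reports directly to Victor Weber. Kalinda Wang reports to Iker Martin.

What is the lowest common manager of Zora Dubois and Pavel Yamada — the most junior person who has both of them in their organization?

Uchenna Rossi

Zora Dubois's chain of managers is Uchenna Rossi. Pavel Yamada's chain of managers is Tamsin Ueda, Uchenna Rossi. The first manager that appears in both chains is Uchenna Rossi.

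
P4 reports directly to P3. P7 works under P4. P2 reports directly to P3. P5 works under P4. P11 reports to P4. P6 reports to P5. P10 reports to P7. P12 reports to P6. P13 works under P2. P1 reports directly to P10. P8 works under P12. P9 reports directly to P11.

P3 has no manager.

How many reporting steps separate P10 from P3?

3

Chain from P10 up to P3: P10 → P7 → P4 → P3. That is 3 steps up, so P10 is 3 levels below P3.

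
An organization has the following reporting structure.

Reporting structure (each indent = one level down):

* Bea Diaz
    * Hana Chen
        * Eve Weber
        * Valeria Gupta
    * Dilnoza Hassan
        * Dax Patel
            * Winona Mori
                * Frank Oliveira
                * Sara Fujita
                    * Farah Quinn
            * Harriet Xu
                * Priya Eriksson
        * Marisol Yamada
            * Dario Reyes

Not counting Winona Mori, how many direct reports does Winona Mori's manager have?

1

Winona Mori reports to Dax Patel. Dax Patel's other direct reports are Harriet Xu — 1 peer.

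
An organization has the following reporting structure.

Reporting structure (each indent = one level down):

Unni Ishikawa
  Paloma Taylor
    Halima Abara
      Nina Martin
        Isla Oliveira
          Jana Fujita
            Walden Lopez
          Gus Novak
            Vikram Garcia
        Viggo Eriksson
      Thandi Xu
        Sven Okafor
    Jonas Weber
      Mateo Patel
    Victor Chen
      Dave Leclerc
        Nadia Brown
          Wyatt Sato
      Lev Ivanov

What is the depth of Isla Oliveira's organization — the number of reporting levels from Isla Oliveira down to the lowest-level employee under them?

2

The longest chain under Isla Oliveira runs Isla Oliveira → Gus Novak → Vikram Garcia, which is 2 levels below Isla Oliveira.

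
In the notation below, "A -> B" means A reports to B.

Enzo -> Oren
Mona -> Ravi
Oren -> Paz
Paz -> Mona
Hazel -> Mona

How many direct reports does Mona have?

2

Mona directly manages Paz, Hazel. That is 2 direct reports.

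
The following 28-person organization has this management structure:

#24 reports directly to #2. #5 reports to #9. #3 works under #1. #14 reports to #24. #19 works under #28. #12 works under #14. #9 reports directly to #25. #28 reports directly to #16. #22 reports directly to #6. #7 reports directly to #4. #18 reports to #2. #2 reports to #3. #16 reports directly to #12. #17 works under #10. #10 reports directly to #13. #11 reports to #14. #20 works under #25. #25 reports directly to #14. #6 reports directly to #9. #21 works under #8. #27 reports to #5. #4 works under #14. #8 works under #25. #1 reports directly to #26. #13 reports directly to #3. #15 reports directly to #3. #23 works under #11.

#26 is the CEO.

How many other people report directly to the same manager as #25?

#25 reports to #14. #14's other direct reports are #11, #12, #4 — 3 peers.

3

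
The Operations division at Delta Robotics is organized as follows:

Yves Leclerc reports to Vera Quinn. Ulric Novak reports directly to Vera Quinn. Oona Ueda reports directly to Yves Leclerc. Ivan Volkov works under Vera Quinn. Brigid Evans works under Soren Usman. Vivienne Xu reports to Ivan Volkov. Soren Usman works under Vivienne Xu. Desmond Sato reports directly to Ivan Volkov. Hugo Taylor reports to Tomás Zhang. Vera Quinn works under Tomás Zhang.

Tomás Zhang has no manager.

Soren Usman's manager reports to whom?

Soren Usman reports to Vivienne Xu, and Vivienne Xu reports to Ivan Volkov. So Soren Usman's skip-level manager is Ivan Volkov.

Ivan Volkov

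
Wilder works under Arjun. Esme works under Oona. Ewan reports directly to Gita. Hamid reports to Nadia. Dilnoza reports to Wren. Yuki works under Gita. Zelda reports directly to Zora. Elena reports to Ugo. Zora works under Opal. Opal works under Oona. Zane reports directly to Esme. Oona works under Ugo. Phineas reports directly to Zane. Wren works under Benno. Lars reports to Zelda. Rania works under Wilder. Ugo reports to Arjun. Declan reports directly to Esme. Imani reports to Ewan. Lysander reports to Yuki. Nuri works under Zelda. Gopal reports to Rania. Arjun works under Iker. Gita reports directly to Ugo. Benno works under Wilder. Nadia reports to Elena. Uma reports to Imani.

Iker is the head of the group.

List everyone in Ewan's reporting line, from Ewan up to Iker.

Ewan reports to Gita. Gita reports to Ugo. Ugo reports to Arjun. Arjun reports to Iker. Iker is at the top.

Ewan -> Gita -> Ugo -> Arjun -> Iker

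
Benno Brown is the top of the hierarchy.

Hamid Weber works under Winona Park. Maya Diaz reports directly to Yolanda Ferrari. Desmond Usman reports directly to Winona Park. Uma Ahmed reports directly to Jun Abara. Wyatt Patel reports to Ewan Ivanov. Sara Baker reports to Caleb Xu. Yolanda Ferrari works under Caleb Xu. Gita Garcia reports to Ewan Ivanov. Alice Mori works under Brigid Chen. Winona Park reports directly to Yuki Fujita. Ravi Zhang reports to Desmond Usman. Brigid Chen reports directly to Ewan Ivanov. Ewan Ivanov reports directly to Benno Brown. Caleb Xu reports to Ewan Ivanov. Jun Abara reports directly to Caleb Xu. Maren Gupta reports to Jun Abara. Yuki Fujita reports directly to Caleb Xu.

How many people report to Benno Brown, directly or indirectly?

Benno Brown directly manages Ewan Ivanov. Under Ewan Ivanov: Brigid Chen, Alice Mori, Wyatt Patel, Gita Garcia, Caleb Xu, Jun Abara, Uma Ahmed, Maren Gupta, Sara Baker, Yolanda Ferrari, Maya Diaz, Yuki Fujita, Winona Park, Hamid Weber, Desmond Usman, Ravi Zhang (16). That's 17 in total.

17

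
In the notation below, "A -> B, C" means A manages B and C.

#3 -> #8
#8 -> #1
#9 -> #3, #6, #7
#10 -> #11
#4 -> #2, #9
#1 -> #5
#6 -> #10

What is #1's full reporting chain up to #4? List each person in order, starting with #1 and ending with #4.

#1 reports to #8. #8 reports to #3. #3 reports to #9. #9 reports to #4. #4 is at the top.

#1 -> #8 -> #3 -> #9 -> #4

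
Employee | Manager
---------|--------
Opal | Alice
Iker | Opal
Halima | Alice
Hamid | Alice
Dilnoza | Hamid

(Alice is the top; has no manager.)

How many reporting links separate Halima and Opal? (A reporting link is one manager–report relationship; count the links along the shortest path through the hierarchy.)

2

Halima is 1 level below Alice, and Opal is 1 level below Alice (their lowest common manager). The shortest path runs up from Halima to Alice and back down to Opal: 1 + 1 = 2 links.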